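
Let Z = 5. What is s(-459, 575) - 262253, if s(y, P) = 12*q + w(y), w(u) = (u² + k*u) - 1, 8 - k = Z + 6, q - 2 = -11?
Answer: -50304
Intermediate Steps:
q = -9 (q = 2 - 11 = -9)
k = -3 (k = 8 - (5 + 6) = 8 - 1*11 = 8 - 11 = -3)
w(u) = -1 + u² - 3*u (w(u) = (u² - 3*u) - 1 = -1 + u² - 3*u)
s(y, P) = -109 + y² - 3*y (s(y, P) = 12*(-9) + (-1 + y² - 3*y) = -108 + (-1 + y² - 3*y) = -109 + y² - 3*y)
s(-459, 575) - 262253 = (-109 + (-459)² - 3*(-459)) - 262253 = (-109 + 210681 + 1377) - 262253 = 211949 - 262253 = -50304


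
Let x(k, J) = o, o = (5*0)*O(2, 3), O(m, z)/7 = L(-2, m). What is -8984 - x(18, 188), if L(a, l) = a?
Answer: -8984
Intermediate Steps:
O(m, z) = -14 (O(m, z) = 7*(-2) = -14)
o = 0 (o = (5*0)*(-14) = 0*(-14) = 0)
x(k, J) = 0
-8984 - x(18, 188) = -8984 - 1*0 = -8984 + 0 = -8984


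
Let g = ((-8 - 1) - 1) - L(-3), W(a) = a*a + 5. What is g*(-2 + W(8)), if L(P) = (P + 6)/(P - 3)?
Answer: -1273/2 ≈ -636.50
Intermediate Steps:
W(a) = 5 + a² (W(a) = a² + 5 = 5 + a²)
L(P) = (6 + P)/(-3 + P)
g = -19/2 (g = ((-8 - 1) - 1) - (6 - 3)/(-3 - 3) = (-9 - 1) - 3/(-6) = -10 - (-1)*3/6 = -10 - 1*(-½) = -10 + ½ = -19/2 ≈ -9.5000)
g*(-2 + W(8)) = -19*(-2 + (5 + 8²))/2 = -19*(-2 + (5 + 64))/2 = -19*(-2 + 69)/2 = -19/2*67 = -1273/2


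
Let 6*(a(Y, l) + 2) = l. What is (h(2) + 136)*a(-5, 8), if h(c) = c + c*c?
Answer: -284/3 ≈ -94.667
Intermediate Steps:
h(c) = c + c**2
a(Y, l) = -2 + l/6
(h(2) + 136)*a(-5, 8) = (2*(1 + 2) + 136)*(-2 + (1/6)*8) = (2*3 + 136)*(-2 + 4/3) = (6 + 136)*(-2/3) = 142*(-2/3) = -284/3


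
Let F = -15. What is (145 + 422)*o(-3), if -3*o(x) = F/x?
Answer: -945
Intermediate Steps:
o(x) = 5/x (o(x) = -(-5)/x = 5/x)
(145 + 422)*o(-3) = (145 + 422)*(5/(-3)) = 567*(5*(-⅓)) = 567*(-5/3) = -945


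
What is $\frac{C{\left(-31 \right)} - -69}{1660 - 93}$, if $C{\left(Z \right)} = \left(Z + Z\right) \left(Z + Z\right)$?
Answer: $\frac{3913}{1567} \approx 2.4971$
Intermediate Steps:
$C{\left(Z \right)} = 4 Z^{2}$ ($C{\left(Z \right)} = 2 Z 2 Z = 4 Z^{2}$)
$\frac{C{\left(-31 \right)} - -69}{1660 - 93} = \frac{4 \left(-31\right)^{2} - -69}{1660 - 93} = \frac{4 \cdot 961 + \left(90 - 21\right)}{1567} = \left(3844 + 69\right) \frac{1}{1567} = 3913 \cdot \frac{1}{1567} = \frac{3913}{1567}$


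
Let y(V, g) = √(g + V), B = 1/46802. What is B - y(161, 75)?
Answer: 1/46802 - 2*√59 ≈ -15.362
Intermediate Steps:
B = 1/46802 ≈ 2.1367e-5
y(V, g) = √(V + g)
B - y(161, 75) = 1/46802 - √(161 + 75) = 1/46802 - √236 = 1/46802 - 2*√59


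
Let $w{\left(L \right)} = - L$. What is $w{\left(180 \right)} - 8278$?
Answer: $-8458$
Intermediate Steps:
$w{\left(180 \right)} - 8278 = \left(-1\right) 180 - 8278 = -180 - 8278 = -8458$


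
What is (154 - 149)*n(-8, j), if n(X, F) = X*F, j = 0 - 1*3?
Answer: 120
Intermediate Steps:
j = -3 (j = 0 - 3 = -3)
n(X, F) = F*X
(154 - 149)*n(-8, j) = (154 - 149)*(-3*(-8)) = 5*24 = 120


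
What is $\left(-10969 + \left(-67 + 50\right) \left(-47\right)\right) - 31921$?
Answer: $-42091$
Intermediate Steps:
$\left(-10969 + \left(-67 + 50\right) \left(-47\right)\right) - 31921 = \left(-10969 - -799\right) - 31921 = \left(-10969 + 799\right) - 31921 = -10170 - 31921 = -42091$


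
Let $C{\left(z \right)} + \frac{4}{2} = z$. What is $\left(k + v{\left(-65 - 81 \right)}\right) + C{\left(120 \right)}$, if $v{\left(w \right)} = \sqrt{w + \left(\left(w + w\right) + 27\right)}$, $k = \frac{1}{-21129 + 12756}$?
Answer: $\frac{988013}{8373} + i \sqrt{411} \approx 118.0 + 20.273 i$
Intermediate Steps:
$C{\left(z \right)} = -2 + z$
$k = - \frac{1}{8373}$ ($k = \frac{1}{-8373} = - \frac{1}{8373} \approx -0.00011943$)
$v{\left(w \right)} = \sqrt{27 + 3 w}$ ($v{\left(w \right)} = \sqrt{w + \left(2 w + 27\right)} = \sqrt{w + \left(27 + 2 w\right)} = \sqrt{27 + 3 w}$)
$\left(k + v{\left(-65 - 81 \right)}\right) + C{\left(120 \right)} = \left(- \frac{1}{8373} + \sqrt{27 + 3 \left(-65 - 81\right)}\right) + \left(-2 + 120\right) = \left(- \frac{1}{8373} + \sqrt{27 + 3 \left(-146\right)}\right) + 118 = \left(- \frac{1}{8373} + \sqrt{27 - 438}\right) + 118 = \left(- \frac{1}{8373} + \sqrt{-411}\right) + 118 = \left(- \frac{1}{8373} + i \sqrt{411}\right) + 118 = \frac{988013}{8373} + i \sqrt{411}$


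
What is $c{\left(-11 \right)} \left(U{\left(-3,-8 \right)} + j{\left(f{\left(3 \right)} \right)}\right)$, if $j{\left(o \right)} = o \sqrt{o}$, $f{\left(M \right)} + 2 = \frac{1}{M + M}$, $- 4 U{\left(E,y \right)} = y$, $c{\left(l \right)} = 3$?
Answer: $6 - \frac{11 i \sqrt{66}}{12} \approx 6.0 - 7.447 i$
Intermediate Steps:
$U{\left(E,y \right)} = - \frac{y}{4}$
$f{\left(M \right)} = -2 + \frac{1}{2 M}$ ($f{\left(M \right)} = -2 + \frac{1}{M + M} = -2 + \frac{1}{2 M}$)
$j{\left(o \right)} = o^{\frac{3}{2}}$
$c{\left(-11 \right)} \left(U{\left(-3,-8 \right)} + j{\left(f{\left(3 \right)} \right)}\right) = 3 \left(\left(- \frac{1}{4}\right) \left(-8\right) + \left(-2 + \frac{1}{2 \cdot 3}\right)^{\frac{3}{2}}\right) = 3 \left(2 + \left(-2 + \frac{1}{2} \cdot \frac{1}{3}\right)^{\frac{3}{2}}\right) = 3 \left(2 + \left(-2 + \frac{1}{6}\right)^{\frac{3}{2}}\right) = 3 \left(2 + \left(- \frac{11}{6}\right)^{\frac{3}{2}}\right) = 3 \left(2 - \frac{11 i \sqrt{66}}{36}\right) = 6 - \frac{11 i \sqrt{66}}{12}$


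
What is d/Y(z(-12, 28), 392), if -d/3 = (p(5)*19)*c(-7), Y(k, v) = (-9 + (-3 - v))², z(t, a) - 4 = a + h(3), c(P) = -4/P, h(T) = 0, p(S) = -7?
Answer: 57/40804 ≈ 0.0013969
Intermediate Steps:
z(t, a) = 4 + a (z(t, a) = 4 + (a + 0) = 4 + a)
Y(k, v) = (-12 - v)²
d = 228 (d = -3*(-7*19)*(-4/(-7)) = -(-399)*(-4*(-⅐)) = -(-399)*4/7 = -3*(-76) = 228)
d/Y(z(-12, 28), 392) = 228/((12 + 392)²) = 228/(404²) = 228/163216 = 228*(1/163216) = 57/40804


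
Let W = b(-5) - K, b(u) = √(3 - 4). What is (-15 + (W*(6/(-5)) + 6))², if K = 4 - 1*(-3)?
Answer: -27/25 + 36*I/25 ≈ -1.08 + 1.44*I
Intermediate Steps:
b(u) = I (b(u) = √(-1) = I)
K = 7 (K = 4 + 3 = 7)
W = -7 + I (W = I - 1*7 = I - 7 = -7 + I ≈ -7.0 + 1.0*I)
(-15 + (W*(6/(-5)) + 6))² = (-15 + ((-7 + I)*(6/(-5)) + 6))² = (-15 + ((-7 + I)*(6*(-⅕)) + 6))² = (-15 + ((-7 + I)*(-6/5) + 6))² = (-15 + ((42/5 - 6*I/5) + 6))² = (-15 + (72/5 - 6*I/5))² = (-⅗ - 6*I/5)²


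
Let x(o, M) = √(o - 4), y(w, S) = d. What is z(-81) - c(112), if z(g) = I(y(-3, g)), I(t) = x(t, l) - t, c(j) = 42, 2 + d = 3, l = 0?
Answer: -43 + I*√3 ≈ -43.0 + 1.732*I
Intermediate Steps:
d = 1 (d = -2 + 3 = 1)
y(w, S) = 1
x(o, M) = √(-4 + o)
I(t) = √(-4 + t) - t
z(g) = -1 + I*√3 (z(g) = √(-4 + 1) - 1*1 = √(-3) - 1 = I*√3 - 1 = -1 + I*√3)
z(-81) - c(112) = (-1 + I*√3) - 1*42 = (-1 + I*√3) - 42 = -43 + I*√3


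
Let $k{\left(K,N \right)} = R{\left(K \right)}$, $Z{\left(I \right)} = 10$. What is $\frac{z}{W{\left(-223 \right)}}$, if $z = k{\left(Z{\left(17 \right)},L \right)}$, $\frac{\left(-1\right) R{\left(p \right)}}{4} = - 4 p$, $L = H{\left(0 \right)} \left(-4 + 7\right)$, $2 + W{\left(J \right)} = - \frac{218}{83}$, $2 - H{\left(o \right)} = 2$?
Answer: $- \frac{415}{12} \approx -34.583$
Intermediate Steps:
$H{\left(o \right)} = 0$ ($H{\left(o \right)} = 2 - 2 = 0$)
$W{\left(J \right)} = - \frac{384}{83}$ ($W{\left(J \right)} = -2 - \frac{218}{83} = - \frac{384}{83}$)
$L = 0$ ($L = 0 \left(-4 + 7\right) = 0 \cdot 3 = 0$)
$R{\left(p \right)} = 16 p$ ($R{\left(p \right)} = - 4 \left(- 4 p\right) = 16 p$)
$k{\left(K,N \right)} = 16 K$
$z = 160$ ($z = 16 \cdot 10 = 160$)
$\frac{z}{W{\left(-223 \right)}} = \frac{160}{- \frac{384}{83}} = 160 \left(- \frac{83}{384}\right) = - \frac{415}{12}$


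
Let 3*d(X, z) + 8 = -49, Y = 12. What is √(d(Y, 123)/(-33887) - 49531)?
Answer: I*√56877871613486/33887 ≈ 222.56*I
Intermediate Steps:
d(X, z) = -19 (d(X, z) = -8/3 + (⅓)*(-49) = -8/3 - 49/3 = -19)
√(d(Y, 123)/(-33887) - 49531) = √(-19/(-33887) - 49531) = √(-19*(-1/33887) - 49531) = √(19/33887 - 49531) = √(-1678456978/33887) = I*√56877871613486/33887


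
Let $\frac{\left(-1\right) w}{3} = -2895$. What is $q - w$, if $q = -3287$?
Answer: $-11972$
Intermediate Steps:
$w = 8685$ ($w = \left(-3\right) \left(-2895\right) = 8685$)
$q - w = -3287 - 8685 = -11972$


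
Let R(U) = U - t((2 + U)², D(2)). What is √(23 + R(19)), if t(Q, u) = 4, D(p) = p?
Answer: √38 ≈ 6.1644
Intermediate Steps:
R(U) = -4 + U (R(U) = U - 1*4 = U - 4 = -4 + U)
√(23 + R(19)) = √(23 + (-4 + 19)) = √(23 + 15) = √38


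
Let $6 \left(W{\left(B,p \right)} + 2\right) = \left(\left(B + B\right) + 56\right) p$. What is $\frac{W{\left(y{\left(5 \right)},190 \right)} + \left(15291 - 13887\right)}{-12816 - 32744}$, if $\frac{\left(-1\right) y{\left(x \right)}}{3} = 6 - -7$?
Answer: $- \frac{529}{34170} \approx -0.015481$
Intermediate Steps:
$y{\left(x \right)} = -39$ ($y{\left(x \right)} = - 3 \left(6 - -7\right) = - 3 \left(6 + 7\right) = \left(-3\right) 13 = -39$)
$W{\left(B,p \right)} = -2 + \frac{p \left(56 + 2 B\right)}{6}$ ($W{\left(B,p \right)} = -2 + \frac{\left(\left(B + B\right) + 56\right) p}{6} = -2 + \frac{\left(2 B + 56\right) p}{6} = -2 + \frac{\left(56 + 2 B\right) p}{6} = -2 + \frac{p \left(56 + 2 B\right)}{6}$)
$\frac{W{\left(y{\left(5 \right)},190 \right)} + \left(15291 - 13887\right)}{-12816 - 32744} = \frac{\left(-2 + \frac{28}{3} \cdot 190 + \frac{1}{3} \left(-39\right) 190\right) + \left(15291 - 13887\right)}{-12816 - 32744} = \frac{\left(-2 + \frac{5320}{3} - 2470\right) + \left(15291 - 13887\right)}{-45560} = \left(- \frac{2096}{3} + 1404\right) \left(- \frac{1}{45560}\right) = \frac{2116}{3} \left(- \frac{1}{45560}\right) = - \frac{529}{34170}$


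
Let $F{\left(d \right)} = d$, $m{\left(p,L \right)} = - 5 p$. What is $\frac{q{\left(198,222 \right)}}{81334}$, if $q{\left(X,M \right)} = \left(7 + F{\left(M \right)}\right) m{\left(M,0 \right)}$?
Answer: $- \frac{127095}{40667} \approx -3.1253$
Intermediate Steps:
$q{\left(X,M \right)} = - 5 M \left(7 + M\right)$ ($q{\left(X,M \right)} = \left(7 + M\right) \left(- 5 M\right) = - 5 M \left(7 + M\right)$)
$\frac{q{\left(198,222 \right)}}{81334} = \frac{\left(-5\right) 222 \left(7 + 222\right)}{81334} = \left(-5\right) 222 \cdot 229 \cdot \frac{1}{81334} = \left(-254190\right) \frac{1}{81334} = - \frac{127095}{40667}$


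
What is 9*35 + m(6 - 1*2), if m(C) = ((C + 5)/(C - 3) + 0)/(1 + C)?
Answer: 1584/5 ≈ 316.80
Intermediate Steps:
m(C) = (5 + C)/((1 + C)*(-3 + C)) (m(C) = ((5 + C)/(-3 + C) + 0)/(1 + C) = ((5 + C)/(-3 + C))/(1 + C) = (5 + C)/((1 + C)*(-3 + C)))
9*35 + m(6 - 1*2) = 9*35 + (5 + (6 - 1*2))/(-3 + (6 - 1*2)**2 - 2*(6 - 1*2)) = 315 + (5 + (6 - 2))/(-3 + (6 - 2)**2 - 2*(6 - 2)) = 315 + (5 + 4)/(-3 + 4**2 - 2*4) = 315 + 9/(-3 + 16 - 8) = 315 + 9/5 = 1584/5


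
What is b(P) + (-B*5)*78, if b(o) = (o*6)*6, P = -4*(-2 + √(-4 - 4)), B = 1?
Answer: -102 - 288*I*√2 ≈ -102.0 - 407.29*I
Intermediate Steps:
P = 8 - 8*I*√2 (P = -4*(-2 + √(-8)) = -4*(-2 + 2*I*√2) = 8 - 8*I*√2 ≈ 8.0 - 11.314*I)
b(o) = 36*o (b(o) = (6*o)*6 = 36*o)
b(P) + (-B*5)*78 = 36*(8 - 8*I*√2) + (-1*1*5)*78 = (288 - 288*I*√2) - 1*5*78 = (288 - 288*I*√2) - 5*78 = (288 - 288*I*√2) - 390 = -102 - 288*I*√2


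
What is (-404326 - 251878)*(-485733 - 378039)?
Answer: 566810641488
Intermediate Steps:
(-404326 - 251878)*(-485733 - 378039) = -656204*(-863772) = 566810641488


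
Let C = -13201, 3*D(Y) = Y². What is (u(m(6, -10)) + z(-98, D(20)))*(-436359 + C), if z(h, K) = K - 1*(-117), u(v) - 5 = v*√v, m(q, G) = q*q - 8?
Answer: -344362960/3 - 25175360*√7 ≈ -1.8140e+8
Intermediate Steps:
D(Y) = Y²/3
m(q, G) = -8 + q² (m(q, G) = q² - 8 = -8 + q²)
u(v) = 5 + v^(3/2) (u(v) = 5 + v*√v = 5 + v^(3/2))
z(h, K) = 117 + K (z(h, K) = K + 117 = 117 + K)
(u(m(6, -10)) + z(-98, D(20)))*(-436359 + C) = ((5 + (-8 + 6²)^(3/2)) + (117 + (⅓)*20²))*(-436359 - 13201) = ((5 + (-8 + 36)^(3/2)) + (117 + (⅓)*400))*(-449560) = ((5 + 28^(3/2)) + (117 + 400/3))*(-449560) = ((5 + 56*√7) + 751/3)*(-449560) = (766/3 + 56*√7)*(-449560) = -344362960/3 - 25175360*√7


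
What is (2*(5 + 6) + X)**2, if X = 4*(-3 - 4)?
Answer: 36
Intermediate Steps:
X = -28 (X = 4*(-7) = -28)
(2*(5 + 6) + X)**2 = (2*(5 + 6) - 28)**2 = (2*11 - 28)**2 = (22 - 28)**2 = (-6)**2 = 36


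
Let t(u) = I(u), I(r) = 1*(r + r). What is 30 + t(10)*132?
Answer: 2670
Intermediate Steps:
I(r) = 2*r (I(r) = 1*(2*r) = 2*r)
t(u) = 2*u
30 + t(10)*132 = 30 + (2*10)*132 = 30 + 20*132 = 30 + 2640 = 2670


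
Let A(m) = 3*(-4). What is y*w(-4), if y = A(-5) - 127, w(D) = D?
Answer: 556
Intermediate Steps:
A(m) = -12
y = -139 (y = -12 - 127 = -139)
y*w(-4) = -139*(-4) = 556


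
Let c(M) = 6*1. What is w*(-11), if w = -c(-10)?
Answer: 66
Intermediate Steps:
c(M) = 6
w = -6 (w = -1*6 = -6)
w*(-11) = -6*(-11) = 66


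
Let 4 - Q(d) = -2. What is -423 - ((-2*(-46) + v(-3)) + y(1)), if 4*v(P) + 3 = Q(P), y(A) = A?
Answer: -2067/4 ≈ -516.75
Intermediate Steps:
Q(d) = 6 (Q(d) = 4 - 1*(-2) = 4 + 2 = 6)
v(P) = ¾ (v(P) = -¾ + (¼)*6 = -¾ + 3/2 = ¾)
-423 - ((-2*(-46) + v(-3)) + y(1)) = -423 - ((-2*(-46) + ¾) + 1) = -423 - ((92 + ¾) + 1) = -423 - (371/4 + 1) = -423 - 1*375/4 = -423 - 375/4 = -2067/4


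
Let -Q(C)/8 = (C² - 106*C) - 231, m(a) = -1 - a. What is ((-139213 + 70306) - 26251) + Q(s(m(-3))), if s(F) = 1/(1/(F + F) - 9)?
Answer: -114423598/1225 ≈ -93407.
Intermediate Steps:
s(F) = 1/(-9 + 1/(2*F)) (s(F) = 1/(1/(2*F) - 9) = 1/(-9 + 1/(2*F)))
Q(C) = 1848 - 8*C² + 848*C (Q(C) = -8*((C² - 106*C) - 231) = -8*(-231 + C² - 106*C) = 1848 - 8*C² + 848*C)
((-139213 + 70306) - 26251) + Q(s(m(-3))) = ((-139213 + 70306) - 26251) + (1848 - 8*4*(-1 - 1*(-3))²/(-1 + 18*(-1 - 1*(-3)))² + 848*(-2*(-1 - 1*(-3))/(-1 + 18*(-1 - 1*(-3))))) = (-68907 - 26251) + (1848 - 8*4*(-1 + 3)²/(-1 + 18*(-1 + 3))² + 848*(-2*(-1 + 3)/(-1 + 18*(-1 + 3)))) = -95158 + (1848 - 8*16/(-1 + 18*2)² + 848*(-2*2/(-1 + 18*2))) = -95158 + (1848 - 8*16/(-1 + 36)² + 848*(-2*2/(-1 + 36))) = -95158 + (1848 - 8*(-2*2/35)² + 848*(-2*2/35)) = -95158 + (1848 - 8*(-2*2*1/35)² + 848*(-2*2*1/35)) = -95158 + (1848 - 8*(-4/35)² + 848*(-4/35)) = -95158 + (1848 - 8*16/1225 - 3392/35) = -95158 + (1848 - 128/1225 - 3392/35) = -95158 + 2144952/1225 = -114423598/1225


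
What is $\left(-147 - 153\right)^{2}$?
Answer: $90000$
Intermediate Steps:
$\left(-147 - 153\right)^{2} = \left(-300\right)^{2} = 90000$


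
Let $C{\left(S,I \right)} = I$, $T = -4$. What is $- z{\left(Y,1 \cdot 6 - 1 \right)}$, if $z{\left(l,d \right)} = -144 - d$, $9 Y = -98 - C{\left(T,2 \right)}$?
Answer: $149$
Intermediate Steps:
$Y = - \frac{100}{9}$ ($Y = \frac{-98 - 2}{9} = \frac{1}{9} \left(-100\right) = - \frac{100}{9} \approx -11.111$)
$- z{\left(Y,1 \cdot 6 - 1 \right)} = - (-144 - \left(1 \cdot 6 - 1\right)) = - (-144 - \left(6 - 1\right)) = - (-144 - 5) = \left(-1\right) \left(-149\right) = 149$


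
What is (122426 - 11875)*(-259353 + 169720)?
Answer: -9909017783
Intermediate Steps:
(122426 - 11875)*(-259353 + 169720) = 110551*(-89633) = -9909017783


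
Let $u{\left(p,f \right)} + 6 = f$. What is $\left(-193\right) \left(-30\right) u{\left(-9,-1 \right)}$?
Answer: $-40530$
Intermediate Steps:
$u{\left(p,f \right)} = -6 + f$
$\left(-193\right) \left(-30\right) u{\left(-9,-1 \right)} = \left(-193\right) \left(-30\right) \left(-6 - 1\right) = 5790 \left(-7\right) = -40530$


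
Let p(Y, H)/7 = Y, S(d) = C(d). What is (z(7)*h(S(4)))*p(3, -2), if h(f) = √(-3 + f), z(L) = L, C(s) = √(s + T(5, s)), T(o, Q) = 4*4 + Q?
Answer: 147*√(-3 + 2*√6) ≈ 202.57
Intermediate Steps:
T(o, Q) = 16 + Q
C(s) = √(16 + 2*s) (C(s) = √(s + (16 + s)) = √(16 + 2*s))
S(d) = √(16 + 2*d)
p(Y, H) = 7*Y
(z(7)*h(S(4)))*p(3, -2) = (7*√(-3 + √(16 + 2*4)))*(7*3) = (7*√(-3 + √(16 + 8)))*21 = (7*√(-3 + √24))*21 = (7*√(-3 + 2*√6))*21 = 147*√(-3 + 2*√6)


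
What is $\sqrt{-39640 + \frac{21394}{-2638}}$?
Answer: $\frac{i \sqrt{68978235383}}{1319} \approx 199.12 i$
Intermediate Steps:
$\sqrt{-39640 + \frac{21394}{-2638}} = \sqrt{-39640 + 21394 \left(- \frac{1}{2638}\right)} = \sqrt{-39640 - \frac{10697}{1319}} = \sqrt{- \frac{52295857}{1319}} = \frac{i \sqrt{68978235383}}{1319}$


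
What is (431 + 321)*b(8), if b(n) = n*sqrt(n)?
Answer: 12032*sqrt(2) ≈ 17016.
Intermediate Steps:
b(n) = n**(3/2)
(431 + 321)*b(8) = (431 + 321)*8**(3/2) = 752*(16*sqrt(2)) = 12032*sqrt(2)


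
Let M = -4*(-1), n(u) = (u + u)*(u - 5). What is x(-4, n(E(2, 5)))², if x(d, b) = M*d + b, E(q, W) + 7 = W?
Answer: 144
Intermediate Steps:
E(q, W) = -7 + W
n(u) = 2*u*(-5 + u) (n(u) = (2*u)*(-5 + u) = 2*u*(-5 + u))
M = 4
x(d, b) = b + 4*d (x(d, b) = 4*d + b = b + 4*d)
x(-4, n(E(2, 5)))² = (2*(-7 + 5)*(-5 + (-7 + 5)) + 4*(-4))² = (2*(-2)*(-5 - 2) - 16)² = (2*(-2)*(-7) - 16)² = (28 - 16)² = 12² = 144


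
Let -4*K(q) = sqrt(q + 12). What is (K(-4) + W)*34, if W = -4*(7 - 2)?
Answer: -680 - 17*sqrt(2) ≈ -704.04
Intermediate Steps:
K(q) = -sqrt(12 + q)/4 (K(q) = -sqrt(q + 12)/4 = -sqrt(12 + q)/4)
W = -20 (W = -4*5 = -20)
(K(-4) + W)*34 = (-sqrt(12 - 4)/4 - 20)*34 = (-sqrt(2)/2 - 20)*34 = (-20 - sqrt(2)/2)*34 = -680 - 17*sqrt(2)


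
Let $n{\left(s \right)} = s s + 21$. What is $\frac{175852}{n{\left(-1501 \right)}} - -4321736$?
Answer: $\frac{4868483231022}{1126511} \approx 4.3217 \cdot 10^{6}$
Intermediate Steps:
$n{\left(s \right)} = 21 + s^{2}$ ($n{\left(s \right)} = s^{2} + 21 = 21 + s^{2}$)
$\frac{175852}{n{\left(-1501 \right)}} - -4321736 = \frac{175852}{21 + \left(-1501\right)^{2}} - -4321736 = \frac{175852}{21 + 2253001} + 4321736 = \frac{175852}{2253022} + 4321736 = 175852 \cdot \frac{1}{2253022} + 4321736 = \frac{87926}{1126511} + 4321736 = \frac{4868483231022}{1126511}$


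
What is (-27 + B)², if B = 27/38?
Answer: 998001/1444 ≈ 691.14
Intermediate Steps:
B = 27/38 (B = 27*(1/38) = 27/38 ≈ 0.71053)
(-27 + B)² = (-27 + 27/38)² = (-999/38)² = 998001/1444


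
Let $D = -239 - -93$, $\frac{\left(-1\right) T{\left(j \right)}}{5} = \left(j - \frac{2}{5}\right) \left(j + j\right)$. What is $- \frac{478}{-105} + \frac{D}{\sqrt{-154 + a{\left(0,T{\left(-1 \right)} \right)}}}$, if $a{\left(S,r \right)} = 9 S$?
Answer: $\frac{478}{105} + \frac{73 i \sqrt{154}}{77} \approx 4.5524 + 11.765 i$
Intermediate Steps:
$T{\left(j \right)} = - 10 j \left(- \frac{2}{5} + j\right)$ ($T{\left(j \right)} = - 5 \left(j - \frac{2}{5}\right) \left(j + j\right) = - 5 \left(j - \frac{2}{5}\right) 2 j = - 5 \left(- \frac{2}{5} + j\right) 2 j = - 5 \cdot 2 j \left(- \frac{2}{5} + j\right) = - 10 j \left(- \frac{2}{5} + j\right)$)
$D = -146$ ($D = -239 + 93 = -146$)
$- \frac{478}{-105} + \frac{D}{\sqrt{-154 + a{\left(0,T{\left(-1 \right)} \right)}}} = - \frac{478}{-105} - \frac{146}{\sqrt{-154 + 9 \cdot 0}} = \left(-478\right) \left(- \frac{1}{105}\right) - \frac{146}{\sqrt{-154 + 0}} = \frac{478}{105} - \frac{146}{\sqrt{-154}} = \frac{478}{105} - \frac{146}{i \sqrt{154}} = \frac{478}{105} - 146 \left(- \frac{i \sqrt{154}}{154}\right) = \frac{478}{105} + \frac{73 i \sqrt{154}}{77}$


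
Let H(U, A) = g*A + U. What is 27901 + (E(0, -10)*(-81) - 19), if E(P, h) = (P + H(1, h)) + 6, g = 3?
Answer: 29745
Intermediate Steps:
H(U, A) = U + 3*A (H(U, A) = 3*A + U = U + 3*A)
E(P, h) = 7 + P + 3*h (E(P, h) = (P + (1 + 3*h)) + 6 = (1 + P + 3*h) + 6 = 7 + P + 3*h)
27901 + (E(0, -10)*(-81) - 19) = 27901 + ((7 + 0 + 3*(-10))*(-81) - 19) = 27901 + ((7 + 0 - 30)*(-81) - 19) = 27901 + (-23*(-81) - 19) = 27901 + (1863 - 19) = 27901 + 1844 = 29745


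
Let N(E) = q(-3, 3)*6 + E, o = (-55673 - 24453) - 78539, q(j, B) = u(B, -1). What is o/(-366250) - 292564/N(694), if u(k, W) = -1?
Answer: -2676060087/6299500 ≈ -424.81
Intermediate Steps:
q(j, B) = -1
o = -158665 (o = -80126 - 78539 = -158665)
N(E) = -6 + E (N(E) = -1*6 + E = -6 + E)
o/(-366250) - 292564/N(694) = -158665/(-366250) - 292564/(-6 + 694) = -158665*(-1/366250) - 292564/688 = 31733/73250 - 292564*1/688 = 31733/73250 - 73141/172 = -2676060087/6299500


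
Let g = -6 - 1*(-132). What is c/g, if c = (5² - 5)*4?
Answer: 40/63 ≈ 0.63492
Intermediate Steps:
g = 126 (g = -6 + 132 = 126)
c = 80 (c = (25 - 5)*4 = 20*4 = 80)
c/g = 80/126 = (1/126)*80 = 40/63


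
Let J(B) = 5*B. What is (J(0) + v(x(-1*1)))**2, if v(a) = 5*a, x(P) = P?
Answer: 25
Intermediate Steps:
(J(0) + v(x(-1*1)))**2 = (5*0 + 5*(-1*1))**2 = (0 + 5*(-1))**2 = (0 - 5)**2 = (-5)**2 = 25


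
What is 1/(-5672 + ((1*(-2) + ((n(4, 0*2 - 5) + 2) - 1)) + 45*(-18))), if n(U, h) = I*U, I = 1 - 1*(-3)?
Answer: -1/6467 ≈ -0.00015463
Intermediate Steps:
I = 4 (I = 1 + 3 = 4)
n(U, h) = 4*U
1/(-5672 + ((1*(-2) + ((n(4, 0*2 - 5) + 2) - 1)) + 45*(-18))) = 1/(-5672 + ((1*(-2) + ((4*4 + 2) - 1)) + 45*(-18))) = 1/(-5672 + ((-2 + ((16 + 2) - 1)) - 810)) = 1/(-5672 + ((-2 + (18 - 1)) - 810)) = 1/(-5672 + ((-2 + 17) - 810)) = 1/(-5672 + (15 - 810)) = 1/(-5672 - 795) = 1/(-6467) = -1/6467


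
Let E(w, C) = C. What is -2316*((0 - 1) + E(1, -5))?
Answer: 13896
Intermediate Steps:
-2316*((0 - 1) + E(1, -5)) = -2316*((0 - 1) - 5) = -2316*(-1 - 5) = -2316*(-6) = -386*(-36) = 13896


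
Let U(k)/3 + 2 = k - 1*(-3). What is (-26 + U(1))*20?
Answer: -400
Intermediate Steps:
U(k) = 3 + 3*k (U(k) = -6 + 3*(k - 1*(-3)) = -6 + 3*(k + 3) = -6 + 3*(3 + k) = -6 + (9 + 3*k) = 3 + 3*k)
(-26 + U(1))*20 = (-26 + (3 + 3*1))*20 = (-26 + (3 + 3))*20 = (-26 + 6)*20 = -20*20 = -400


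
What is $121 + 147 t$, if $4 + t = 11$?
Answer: $1150$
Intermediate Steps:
$t = 7$ ($t = -4 + 11 = 7$)
$121 + 147 t = 121 + 147 \cdot 7 = 121 + 1029 = 1150$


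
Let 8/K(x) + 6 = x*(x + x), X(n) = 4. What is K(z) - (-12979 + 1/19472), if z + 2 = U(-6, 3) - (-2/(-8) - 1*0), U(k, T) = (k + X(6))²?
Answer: 253973295/19472 ≈ 13043.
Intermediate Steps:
U(k, T) = (4 + k)² (U(k, T) = (k + 4)² = (4 + k)²)
z = 7/4 (z = -2 + ((4 - 6)² - (-2/(-8) - 1*0)) = -2 + ((-2)² - (-2*(-⅛) + 0)) = -2 + (4 - (¼ + 0)) = -2 + (4 - 1*¼) = -2 + (4 - ¼) = -2 + 15/4 = 7/4 ≈ 1.7500)
K(x) = 8/(-6 + 2*x²) (K(x) = 8/(-6 + x*(x + x)) = 8/(-6 + x*(2*x)) = 8/(-6 + 2*x²))
K(z) - (-12979 + 1/19472) = 4/(-3 + (7/4)²) - (-12979 + 1/19472) = 4/(-3 + 49/16) - (-12979 + 1/19472) = 4/(1/16) - 1*(-252727087/19472) = 4*16 + 252727087/19472 = 64 + 252727087/19472 = 253973295/19472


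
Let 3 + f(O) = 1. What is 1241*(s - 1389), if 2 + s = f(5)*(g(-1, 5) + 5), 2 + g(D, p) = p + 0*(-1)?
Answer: -1746087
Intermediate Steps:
g(D, p) = -2 + p (g(D, p) = -2 + (p + 0*(-1)) = -2 + (p + 0) = -2 + p)
f(O) = -2 (f(O) = -3 + 1 = -2)
s = -18 (s = -2 - 2*((-2 + 5) + 5) = -2 - 2*(3 + 5) = -2 - 2*8 = -2 - 16 = -18)
1241*(s - 1389) = 1241*(-18 - 1389) = 1241*(-1407) = -1746087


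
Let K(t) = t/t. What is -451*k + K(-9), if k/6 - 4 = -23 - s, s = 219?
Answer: 644029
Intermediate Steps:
k = -1428 (k = 24 + 6*(-23 - 1*219) = 24 + 6*(-23 - 219) = 24 + 6*(-242) = 24 - 1452 = -1428)
K(t) = 1
-451*k + K(-9) = -451*(-1428) + 1 = 644028 + 1 = 644029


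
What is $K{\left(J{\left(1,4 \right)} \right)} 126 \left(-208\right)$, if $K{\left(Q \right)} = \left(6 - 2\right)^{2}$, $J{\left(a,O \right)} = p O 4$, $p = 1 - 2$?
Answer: $-419328$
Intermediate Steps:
$p = -1$
$J{\left(a,O \right)} = - 4 O$ ($J{\left(a,O \right)} = - O 4 = - 4 O$)
$K{\left(Q \right)} = 16$ ($K{\left(Q \right)} = 4^{2} = 16$)
$K{\left(J{\left(1,4 \right)} \right)} 126 \left(-208\right) = 16 \cdot 126 \left(-208\right) = 2016 \left(-208\right) = -419328$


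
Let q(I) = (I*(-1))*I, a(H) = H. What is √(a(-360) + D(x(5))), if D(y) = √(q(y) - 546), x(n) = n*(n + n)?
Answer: √(-360 + I*√3046) ≈ 1.4502 + 19.029*I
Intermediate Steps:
x(n) = 2*n² (x(n) = n*(2*n) = 2*n²)
q(I) = -I² (q(I) = (-I)*I = -I²)
D(y) = √(-546 - y²) (D(y) = √(-y² - 546) = √(-546 - y²))
√(a(-360) + D(x(5))) = √(-360 + √(-546 - (2*5²)²)) = √(-360 + √(-546 - (2*25)²)) = √(-360 + √(-546 - 1*50²)) = √(-360 + √(-546 - 1*2500)) = √(-360 + √(-546 - 2500)) = √(-360 + √(-3046)) = √(-360 + I*√3046)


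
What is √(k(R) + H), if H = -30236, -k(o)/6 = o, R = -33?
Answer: I*√30038 ≈ 173.31*I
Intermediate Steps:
k(o) = -6*o
√(k(R) + H) = √(-6*(-33) - 30236) = √(198 - 30236) = √(-30038) = I*√30038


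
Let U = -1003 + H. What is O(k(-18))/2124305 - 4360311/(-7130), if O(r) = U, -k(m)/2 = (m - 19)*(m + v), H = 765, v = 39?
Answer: 1852525752383/3029258930 ≈ 611.54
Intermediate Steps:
U = -238 (U = -1003 + 765 = -238)
k(m) = -2*(-19 + m)*(39 + m) (k(m) = -2*(m - 19)*(m + 39) = -2*(-19 + m)*(39 + m))
O(r) = -238
O(k(-18))/2124305 - 4360311/(-7130) = -238/2124305 - 4360311/(-7130) = -238*1/2124305 - 4360311*(-1/7130) = -238/2124305 + 4360311/7130 = 1852525752383/3029258930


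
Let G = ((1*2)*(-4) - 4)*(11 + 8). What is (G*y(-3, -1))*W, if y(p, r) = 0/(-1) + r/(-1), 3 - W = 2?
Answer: -228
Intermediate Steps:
W = 1 (W = 3 - 1*2 = 3 - 2 = 1)
G = -228 (G = (2*(-4) - 4)*19 = (-8 - 4)*19 = -12*19 = -228)
y(p, r) = -r (y(p, r) = 0*(-1) + r*(-1) = 0 - r = -r)
(G*y(-3, -1))*W = -(-228)*(-1)*1 = -228*1*1 = -228*1 = -228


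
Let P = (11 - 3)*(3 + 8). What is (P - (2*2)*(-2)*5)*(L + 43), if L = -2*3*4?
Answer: 2432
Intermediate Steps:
P = 88 (P = 8*11 = 88)
L = -24 (L = -6*4 = -24)
(P - (2*2)*(-2)*5)*(L + 43) = (88 - (2*2)*(-2)*5)*(-24 + 43) = (88 - 4*(-2)*5)*19 = (88 - (-8)*5)*19 = (88 - 1*(-40))*19 = (88 + 40)*19 = 128*19 = 2432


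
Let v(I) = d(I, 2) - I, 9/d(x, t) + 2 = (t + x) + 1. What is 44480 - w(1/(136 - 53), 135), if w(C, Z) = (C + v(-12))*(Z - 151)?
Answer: 40773760/913 ≈ 44659.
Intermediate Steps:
d(x, t) = 9/(-1 + t + x) (d(x, t) = 9/(-2 + ((t + x) + 1)) = 9/(-2 + (1 + t + x)) = 9/(-1 + t + x))
v(I) = -I + 9/(1 + I) (v(I) = 9/(-1 + 2 + I) - I = 9/(1 + I) - I = -I + 9/(1 + I))
w(C, Z) = (-151 + Z)*(123/11 + C) (w(C, Z) = (C + (9 - 1*(-12)*(1 - 12))/(1 - 12))*(Z - 151) = (C + (9 - 1*(-12)*(-11))/(-11))*(-151 + Z) = (C - (9 - 132)/11)*(-151 + Z) = (C - 1/11*(-123))*(-151 + Z) = (C + 123/11)*(-151 + Z) = (123/11 + C)*(-151 + Z) = (-151 + Z)*(123/11 + C))
44480 - w(1/(136 - 53), 135) = 44480 - (-18573/11 - 151/(136 - 53) + (123/11)*135 + 135/(136 - 53)) = 44480 - (-18573/11 - 151/83 + 16605/11 + 135/83) = 44480 - 1*(-163520/913) = 44480 + 163520/913 = 40773760/913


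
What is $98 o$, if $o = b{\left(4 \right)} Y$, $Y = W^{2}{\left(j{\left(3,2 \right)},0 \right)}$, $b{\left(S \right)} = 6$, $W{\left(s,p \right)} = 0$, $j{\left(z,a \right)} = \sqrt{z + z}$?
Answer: $0$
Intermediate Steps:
$j{\left(z,a \right)} = \sqrt{2} \sqrt{z}$ ($j{\left(z,a \right)} = \sqrt{2 z} = \sqrt{2} \sqrt{z}$)
$Y = 0$ ($Y = 0^{2} = 0$)
$o = 0$ ($o = 6 \cdot 0 = 0$)
$98 o = 98 \cdot 0 = 0$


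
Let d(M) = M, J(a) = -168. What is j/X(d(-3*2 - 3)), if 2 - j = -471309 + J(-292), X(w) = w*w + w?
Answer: 471479/72 ≈ 6548.3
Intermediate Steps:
X(w) = w + w² (X(w) = w² + w = w + w²)
j = 471479 (j = 2 - (-471309 - 168) = 2 - 1*(-471477) = 2 + 471477 = 471479)
j/X(d(-3*2 - 3)) = 471479/(((-3*2 - 3)*(1 + (-3*2 - 3)))) = 471479/(((-6 - 3)*(1 + (-6 - 3)))) = 471479/((-9*(1 - 9))) = 471479/((-9*(-8))) = 471479/72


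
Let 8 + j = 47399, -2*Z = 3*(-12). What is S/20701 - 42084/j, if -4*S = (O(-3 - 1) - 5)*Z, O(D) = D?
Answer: -579507699/654027394 ≈ -0.88606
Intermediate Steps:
Z = 18 (Z = -3*(-12)/2 = -½*(-36) = 18)
S = 81/2 (S = -((-3 - 1) - 5)*18/4 = -(-4 - 5)*18/4 = -(-9)*18/4 = -¼*(-162) = 81/2 ≈ 40.500)
j = 47391 (j = -8 + 47399 = 47391)
S/20701 - 42084/j = (81/2)/20701 - 42084/47391 = (81/2)*(1/20701) - 42084*1/47391 = 81/41402 - 14028/15797 = -579507699/654027394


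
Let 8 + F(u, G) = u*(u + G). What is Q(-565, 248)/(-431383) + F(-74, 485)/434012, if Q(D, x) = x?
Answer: -6615584301/93612699298 ≈ -0.070670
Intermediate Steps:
F(u, G) = -8 + u*(G + u) (F(u, G) = -8 + u*(u + G) = -8 + u*(G + u))
Q(-565, 248)/(-431383) + F(-74, 485)/434012 = 248/(-431383) + (-8 + (-74)² + 485*(-74))/434012 = 248*(-1/431383) + (-8 + 5476 - 35890)*(1/434012) = -248/431383 - 30422*1/434012 = -248/431383 - 15211/217006 = -6615584301/93612699298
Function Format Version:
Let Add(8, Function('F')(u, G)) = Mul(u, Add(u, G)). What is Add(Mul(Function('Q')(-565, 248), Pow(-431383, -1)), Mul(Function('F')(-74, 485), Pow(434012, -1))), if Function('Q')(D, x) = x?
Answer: Rational(-6615584301, 93612699298) ≈ -0.070670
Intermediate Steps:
Function('F')(u, G) = Add(-8, Mul(u, Add(G, u))) (Function('F')(u, G) = Add(-8, Mul(u, Add(u, G))) = Add(-8, Mul(u, Add(G, u))))
Add(Mul(Function('Q')(-565, 248), Pow(-431383, -1)), Mul(Function('F')(-74, 485), Pow(434012, -1))) = Add(Mul(248, Pow(-431383, -1)), Mul(Add(-8, Pow(-74, 2), Mul(485, -74)), Pow(434012, -1))) = Add(Mul(248, Rational(-1, 431383)), Mul(Add(-8, 5476, -35890), Rational(1, 434012))) = Add(Rational(-248, 431383), Mul(-30422, Rational(1, 434012))) = Add(Rational(-248, 431383), Rational(-15211, 217006)) = Rational(-6615584301, 93612699298)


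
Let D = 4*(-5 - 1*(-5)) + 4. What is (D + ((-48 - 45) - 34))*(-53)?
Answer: 6519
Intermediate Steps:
D = 4 (D = 4*(-5 + 5) + 4 = 4*0 + 4 = 0 + 4 = 4)
(D + ((-48 - 45) - 34))*(-53) = (4 + ((-48 - 45) - 34))*(-53) = (4 + (-93 - 34))*(-53) = (4 - 127)*(-53) = -123*(-53) = 6519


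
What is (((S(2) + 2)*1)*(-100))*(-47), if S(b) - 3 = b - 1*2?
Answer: 23500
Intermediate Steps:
S(b) = 1 + b (S(b) = 3 + (b - 1*2) = 3 + (b - 2) = 3 + (-2 + b) = 1 + b)
(((S(2) + 2)*1)*(-100))*(-47) = ((((1 + 2) + 2)*1)*(-100))*(-47) = (((3 + 2)*1)*(-100))*(-47) = ((5*1)*(-100))*(-47) = (5*(-100))*(-47) = -500*(-47) = 23500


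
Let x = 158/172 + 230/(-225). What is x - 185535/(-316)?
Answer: 358946867/611460 ≈ 587.03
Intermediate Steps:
x = -401/3870 (x = 158*(1/172) + 230*(-1/225) = 79/86 - 46/45 = -401/3870 ≈ -0.10362)
x - 185535/(-316) = -401/3870 - 185535/(-316) = -401/3870 - 185535*(-1)/316 = -401/3870 - 465*(-399/316) = -401/3870 + 185535/316 = 358946867/611460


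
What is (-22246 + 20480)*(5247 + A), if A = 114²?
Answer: -32217138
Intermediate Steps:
A = 12996
(-22246 + 20480)*(5247 + A) = (-22246 + 20480)*(5247 + 12996) = -1766*18243 = -32217138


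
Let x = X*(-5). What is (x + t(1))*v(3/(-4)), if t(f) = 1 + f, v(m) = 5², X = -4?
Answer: 550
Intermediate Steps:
v(m) = 25
x = 20 (x = -4*(-5) = 20)
(x + t(1))*v(3/(-4)) = (20 + (1 + 1))*25 = (20 + 2)*25 = 22*25 = 550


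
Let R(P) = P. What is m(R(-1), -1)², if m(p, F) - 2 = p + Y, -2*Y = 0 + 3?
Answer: ¼ ≈ 0.25000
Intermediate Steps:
Y = -3/2 (Y = -(0 + 3)/2 = -½*3 = -3/2 ≈ -1.5000)
m(p, F) = ½ + p (m(p, F) = 2 + (p - 3/2) = 2 + (-3/2 + p) = ½ + p)
m(R(-1), -1)² = (½ - 1)² = (-½)² = ¼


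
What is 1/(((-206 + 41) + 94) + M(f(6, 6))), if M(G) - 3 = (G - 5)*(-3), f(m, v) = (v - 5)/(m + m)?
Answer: -4/213 ≈ -0.018779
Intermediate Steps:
f(m, v) = (-5 + v)/(2*m) (f(m, v) = (-5 + v)/((2*m)) = (-5 + v)*(1/(2*m)) = (-5 + v)/(2*m))
M(G) = 18 - 3*G (M(G) = 3 + (G - 5)*(-3) = 3 + (-5 + G)*(-3) = 3 + (15 - 3*G) = 18 - 3*G)
1/(((-206 + 41) + 94) + M(f(6, 6))) = 1/(((-206 + 41) + 94) + (18 - 3*(-5 + 6)/(2*6))) = 1/((-165 + 94) + (18 - 3/(2*6))) = 1/(-71 + (18 - 3*1/12)) = 1/(-71 + (18 - 1/4)) = 1/(-71 + 71/4) = 1/(-213/4) = -4/213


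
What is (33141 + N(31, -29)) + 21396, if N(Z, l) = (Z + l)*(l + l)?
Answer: 54421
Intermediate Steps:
N(Z, l) = 2*l*(Z + l) (N(Z, l) = (Z + l)*(2*l) = 2*l*(Z + l))
(33141 + N(31, -29)) + 21396 = (33141 + 2*(-29)*(31 - 29)) + 21396 = (33141 + 2*(-29)*2) + 21396 = (33141 - 116) + 21396 = 33025 + 21396 = 54421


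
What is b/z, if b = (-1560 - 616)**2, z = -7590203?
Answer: -4734976/7590203 ≈ -0.62383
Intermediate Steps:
b = 4734976 (b = (-2176)**2 = 4734976)
b/z = 4734976/(-7590203) = 4734976*(-1/7590203) = -4734976/7590203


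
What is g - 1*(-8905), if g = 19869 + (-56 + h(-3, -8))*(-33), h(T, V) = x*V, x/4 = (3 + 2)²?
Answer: 57022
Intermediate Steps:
x = 100 (x = 4*(3 + 2)² = 4*5² = 4*25 = 100)
h(T, V) = 100*V
g = 48117 (g = 19869 + (-56 + 100*(-8))*(-33) = 19869 + (-56 - 800)*(-33) = 19869 - 856*(-33) = 19869 + 28248 = 48117)
g - 1*(-8905) = 48117 - 1*(-8905) = 48117 + 8905 = 57022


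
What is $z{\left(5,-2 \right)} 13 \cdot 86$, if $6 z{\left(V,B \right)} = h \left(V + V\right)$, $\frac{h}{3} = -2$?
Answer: $-11180$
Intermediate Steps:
$h = -6$ ($h = 3 \left(-2\right) = -6$)
$z{\left(V,B \right)} = - 2 V$ ($z{\left(V,B \right)} = \frac{\left(-6\right) \left(V + V\right)}{6} = \frac{\left(-6\right) 2 V}{6} = \frac{\left(-12\right) V}{6} = - 2 V$)
$z{\left(5,-2 \right)} 13 \cdot 86 = \left(-2\right) 5 \cdot 13 \cdot 86 = \left(-10\right) 13 \cdot 86 = \left(-130\right) 86 = -11180$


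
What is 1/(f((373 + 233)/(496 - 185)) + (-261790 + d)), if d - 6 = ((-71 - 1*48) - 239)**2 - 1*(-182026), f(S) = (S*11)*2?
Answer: 311/15067598 ≈ 2.0640e-5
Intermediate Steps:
f(S) = 22*S (f(S) = (11*S)*2 = 22*S)
d = 310196 (d = 6 + (((-71 - 1*48) - 239)**2 - 1*(-182026)) = 6 + (((-71 - 48) - 239)**2 + 182026) = 6 + ((-119 - 239)**2 + 182026) = 6 + ((-358)**2 + 182026) = 6 + (128164 + 182026) = 6 + 310190 = 310196)
1/(f((373 + 233)/(496 - 185)) + (-261790 + d)) = 1/(22*((373 + 233)/(496 - 185)) + (-261790 + 310196)) = 1/(22*(606/311) + 48406) = 1/(13332/311 + 48406) = 1/(15067598/311) = 311/15067598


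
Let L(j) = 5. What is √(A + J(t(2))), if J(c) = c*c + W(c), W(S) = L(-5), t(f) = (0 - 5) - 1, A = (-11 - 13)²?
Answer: √617 ≈ 24.839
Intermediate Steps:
A = 576 (A = (-24)² = 576)
t(f) = -6 (t(f) = -5 - 1 = -6)
W(S) = 5
J(c) = 5 + c² (J(c) = c*c + 5 = c² + 5 = 5 + c²)
√(A + J(t(2))) = √(576 + (5 + (-6)²)) = √(576 + (5 + 36)) = √(576 + 41) = √617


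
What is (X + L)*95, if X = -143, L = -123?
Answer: -25270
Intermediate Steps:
(X + L)*95 = (-143 - 123)*95 = -266*95 = -25270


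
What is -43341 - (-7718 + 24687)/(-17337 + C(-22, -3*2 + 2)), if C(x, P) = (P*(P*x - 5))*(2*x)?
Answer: -118260620/2729 ≈ -43335.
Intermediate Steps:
C(x, P) = 2*P*x*(-5 + P*x) (C(x, P) = (P*(-5 + P*x))*(2*x) = 2*P*x*(-5 + P*x))
-43341 - (-7718 + 24687)/(-17337 + C(-22, -3*2 + 2)) = -43341 - (-7718 + 24687)/(-17337 + 2*(-3*2 + 2)*(-22)*(-5 + (-3*2 + 2)*(-22))) = -43341 - 16969/(-17337 + 2*(-6 + 2)*(-22)*(-5 + (-6 + 2)*(-22))) = -43341 - 16969/(-17337 + 2*(-4)*(-22)*(-5 - 4*(-22))) = -43341 - 16969/(-17337 + 2*(-4)*(-22)*(-5 + 88)) = -43341 - 16969/(-17337 + 2*(-4)*(-22)*83) = -43341 - 16969/(-17337 + 14608) = -43341 - 16969/(-2729) = -43341 - 16969*(-1)/2729 = -43341 - 1*(-16969/2729) = -43341 + 16969/2729 = -118260620/2729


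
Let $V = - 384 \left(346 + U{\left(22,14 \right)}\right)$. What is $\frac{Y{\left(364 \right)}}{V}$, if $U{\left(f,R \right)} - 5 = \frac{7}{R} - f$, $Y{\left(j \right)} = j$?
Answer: $- \frac{91}{31632} \approx -0.0028768$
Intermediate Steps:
$U{\left(f,R \right)} = 5 - f + \frac{7}{R}$ ($U{\left(f,R \right)} = 5 - \left(f - \frac{7}{R}\right) = 5 - f + \frac{7}{R}$)
$V = -126528$ ($V = - 384 \left(346 + \left(5 - 22 + \frac{7}{14}\right)\right) = - 384 \left(346 + \left(5 - 22 + 7 \cdot \frac{1}{14}\right)\right) = - 384 \left(346 + \left(5 - 22 + \frac{1}{2}\right)\right) = - 384 \left(346 - \frac{33}{2}\right) = \left(-384\right) \frac{659}{2} = -126528$)
$\frac{Y{\left(364 \right)}}{V} = \frac{364}{-126528} = 364 \left(- \frac{1}{126528}\right) = - \frac{91}{31632}$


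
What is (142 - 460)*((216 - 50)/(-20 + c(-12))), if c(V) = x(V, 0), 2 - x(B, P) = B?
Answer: 8798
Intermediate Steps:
x(B, P) = 2 - B
c(V) = 2 - V
(142 - 460)*((216 - 50)/(-20 + c(-12))) = (142 - 460)*((216 - 50)/(-20 + (2 - 1*(-12)))) = -52788/(-20 + (2 + 12)) = -52788/(-20 + 14) = -52788/(-6) = -52788*(-1)/6 = -318*(-83/3) = 8798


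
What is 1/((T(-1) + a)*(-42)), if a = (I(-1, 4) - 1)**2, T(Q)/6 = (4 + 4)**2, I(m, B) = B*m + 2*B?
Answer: -1/16506 ≈ -6.0584e-5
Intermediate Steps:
I(m, B) = 2*B + B*m
T(Q) = 384 (T(Q) = 6*(4 + 4)**2 = 6*8**2 = 6*64 = 384)
a = 9 (a = (4*(2 - 1) - 1)**2 = (4*1 - 1)**2 = (4 - 1)**2 = 3**2 = 9)
1/((T(-1) + a)*(-42)) = 1/((384 + 9)*(-42)) = 1/(393*(-42)) = 1/(-16506) = -1/16506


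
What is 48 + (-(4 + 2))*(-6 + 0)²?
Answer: -168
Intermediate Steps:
48 + (-(4 + 2))*(-6 + 0)² = 48 - 1*6*(-6)² = 48 - 6*36 = 48 - 216 = -168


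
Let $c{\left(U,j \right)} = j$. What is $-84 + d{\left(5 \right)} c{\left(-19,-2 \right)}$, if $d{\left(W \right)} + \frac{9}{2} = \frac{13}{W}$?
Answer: $- \frac{401}{5} \approx -80.2$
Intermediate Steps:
$d{\left(W \right)} = - \frac{9}{2} + \frac{13}{W}$
$-84 + d{\left(5 \right)} c{\left(-19,-2 \right)} = -84 + \left(- \frac{9}{2} + \frac{13}{5}\right) \left(-2\right) = -84 - - \frac{19}{5} = -84 + \frac{19}{5} = - \frac{401}{5}$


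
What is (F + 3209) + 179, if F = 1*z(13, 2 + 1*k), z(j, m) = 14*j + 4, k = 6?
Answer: 3574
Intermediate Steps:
z(j, m) = 4 + 14*j
F = 186 (F = 1*(4 + 14*13) = 1*(4 + 182) = 1*186 = 186)
(F + 3209) + 179 = (186 + 3209) + 179 = 3395 + 179 = 3574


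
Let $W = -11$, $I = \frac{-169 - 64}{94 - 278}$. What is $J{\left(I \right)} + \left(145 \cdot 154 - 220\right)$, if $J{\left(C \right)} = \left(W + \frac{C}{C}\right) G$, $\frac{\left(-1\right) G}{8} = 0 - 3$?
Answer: $21870$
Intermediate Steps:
$I = \frac{233}{184}$ ($I = - \frac{233}{-184} = \left(-233\right) \left(- \frac{1}{184}\right) = \frac{233}{184} \approx 1.2663$)
$G = 24$ ($G = - 8 \left(0 - 3\right) = \left(-8\right) \left(-3\right) = 24$)
$J{\left(C \right)} = -240$ ($J{\left(C \right)} = \left(-11 + \frac{C}{C}\right) 24 = \left(-11 + 1\right) 24 = \left(-10\right) 24 = -240$)
$J{\left(I \right)} + \left(145 \cdot 154 - 220\right) = -240 + \left(145 \cdot 154 - 220\right) = -240 + \left(22330 - 220\right) = -240 + 22110 = 21870$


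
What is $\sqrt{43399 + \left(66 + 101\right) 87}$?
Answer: $2 \sqrt{14482} \approx 240.68$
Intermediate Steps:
$\sqrt{43399 + \left(66 + 101\right) 87} = \sqrt{43399 + 167 \cdot 87} = \sqrt{43399 + 14529} = \sqrt{57928} = 2 \sqrt{14482}$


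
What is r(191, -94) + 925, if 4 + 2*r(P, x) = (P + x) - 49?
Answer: 947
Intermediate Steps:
r(P, x) = -53/2 + P/2 + x/2 (r(P, x) = -2 + ((P + x) - 49)/2 = -2 + (-49 + P + x)/2 = -2 + (-49/2 + P/2 + x/2) = -53/2 + P/2 + x/2)
r(191, -94) + 925 = (-53/2 + (½)*191 + (½)*(-94)) + 925 = (-53/2 + 191/2 - 47) + 925 = 22 + 925 = 947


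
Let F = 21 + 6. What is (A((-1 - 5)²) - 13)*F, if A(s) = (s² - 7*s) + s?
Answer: 28809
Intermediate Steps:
A(s) = s² - 6*s
F = 27
(A((-1 - 5)²) - 13)*F = ((-1 - 5)²*(-6 + (-1 - 5)²) - 13)*27 = ((-6)²*(-6 + (-6)²) - 13)*27 = (36*(-6 + 36) - 13)*27 = (36*30 - 13)*27 = (1080 - 13)*27 = 1067*27 = 28809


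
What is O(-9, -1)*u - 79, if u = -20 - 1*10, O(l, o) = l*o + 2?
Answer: -409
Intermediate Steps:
O(l, o) = 2 + l*o
u = -30 (u = -20 - 10 = -30)
O(-9, -1)*u - 79 = (2 - 9*(-1))*(-30) - 79 = (2 + 9)*(-30) - 79 = 11*(-30) - 79 = -330 - 79 = -409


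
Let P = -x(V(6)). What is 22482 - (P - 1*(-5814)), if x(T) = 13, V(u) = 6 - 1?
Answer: 16681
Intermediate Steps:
V(u) = 5
P = -13 (P = -1*13 = -13)
22482 - (P - 1*(-5814)) = 22482 - (-13 - 1*(-5814)) = 22482 - (-13 + 5814) = 22482 - 1*5801 = 22482 - 5801 = 16681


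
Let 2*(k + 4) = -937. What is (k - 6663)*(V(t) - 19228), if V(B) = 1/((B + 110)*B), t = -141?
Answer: 399804857359/2914 ≈ 1.3720e+8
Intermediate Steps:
k = -945/2 (k = -4 + (½)*(-937) = -4 - 937/2 = -945/2 ≈ -472.50)
V(B) = 1/(B*(110 + B)) (V(B) = 1/((110 + B)*B) = 1/(B*(110 + B)))
(k - 6663)*(V(t) - 19228) = (-945/2 - 6663)*(1/((-141)*(110 - 141)) - 19228) = -14271*(-1/141/(-31) - 19228)/2 = -14271*(-1/141*(-1/31) - 19228)/2 = -14271*(1/4371 - 19228)/2 = -14271/2*(-84045587/4371) = 399804857359/2914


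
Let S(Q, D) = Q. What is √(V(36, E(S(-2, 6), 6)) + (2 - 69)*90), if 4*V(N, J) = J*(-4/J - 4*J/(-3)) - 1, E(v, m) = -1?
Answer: I*√217113/6 ≈ 77.659*I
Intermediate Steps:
V(N, J) = -¼ + J*(-4/J + 4*J/3)/4 (V(N, J) = (J*(-4/J - 4*J/(-3)) - 1)/4 = (J*(-4/J - 4*J*(-⅓)) - 1)/4 = (J*(-4/J + 4*J/3) - 1)/4 = (-1 + J*(-4/J + 4*J/3))/4 = -¼ + J*(-4/J + 4*J/3)/4)
√(V(36, E(S(-2, 6), 6)) + (2 - 69)*90) = √((-5/4 + (⅓)*(-1)²) + (2 - 69)*90) = √((-5/4 + (⅓)*1) - 67*90) = √((-5/4 + ⅓) - 6030) = √(-11/12 - 6030) = √(-72371/12) = I*√217113/6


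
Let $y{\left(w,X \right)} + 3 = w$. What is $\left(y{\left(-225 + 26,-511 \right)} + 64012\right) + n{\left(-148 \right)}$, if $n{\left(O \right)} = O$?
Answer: $63662$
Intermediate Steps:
$y{\left(w,X \right)} = -3 + w$
$\left(y{\left(-225 + 26,-511 \right)} + 64012\right) + n{\left(-148 \right)} = \left(\left(-3 + \left(-225 + 26\right)\right) + 64012\right) - 148 = \left(\left(-3 - 199\right) + 64012\right) - 148 = \left(-202 + 64012\right) - 148 = 63810 - 148 = 63662$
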